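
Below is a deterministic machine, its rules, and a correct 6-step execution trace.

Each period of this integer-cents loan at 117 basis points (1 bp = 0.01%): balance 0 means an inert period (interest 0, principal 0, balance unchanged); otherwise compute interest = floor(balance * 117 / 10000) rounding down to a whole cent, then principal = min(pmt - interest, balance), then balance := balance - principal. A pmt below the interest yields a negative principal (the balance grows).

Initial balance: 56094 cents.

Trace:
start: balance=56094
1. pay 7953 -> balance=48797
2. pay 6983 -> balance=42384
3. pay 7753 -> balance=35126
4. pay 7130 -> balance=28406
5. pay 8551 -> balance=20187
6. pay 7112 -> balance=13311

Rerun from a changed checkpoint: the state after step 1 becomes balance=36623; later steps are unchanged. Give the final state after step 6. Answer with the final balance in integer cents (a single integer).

408

state after step 1 := balance=36623
2. pay 6983 -> balance=30068
3. pay 7753 -> balance=22666
4. pay 7130 -> balance=15801
5. pay 8551 -> balance=7434
6. pay 7112 -> balance=408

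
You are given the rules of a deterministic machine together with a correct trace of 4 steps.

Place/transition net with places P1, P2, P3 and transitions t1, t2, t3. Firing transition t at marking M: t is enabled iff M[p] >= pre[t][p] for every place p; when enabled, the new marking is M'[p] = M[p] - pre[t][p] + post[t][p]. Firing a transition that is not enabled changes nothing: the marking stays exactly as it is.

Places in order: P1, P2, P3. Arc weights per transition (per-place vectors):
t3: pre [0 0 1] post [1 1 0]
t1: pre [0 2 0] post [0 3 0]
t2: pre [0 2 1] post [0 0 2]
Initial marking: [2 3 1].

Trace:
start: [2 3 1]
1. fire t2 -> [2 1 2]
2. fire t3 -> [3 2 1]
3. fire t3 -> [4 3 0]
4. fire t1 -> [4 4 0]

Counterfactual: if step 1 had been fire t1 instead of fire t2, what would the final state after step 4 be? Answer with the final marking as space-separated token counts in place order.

(re-executing from step 1 with the substitution; state before step 1: [2 3 1])
1. fire t1 -> [2 4 1]
2. fire t3 -> [3 5 0]
3. fire t3 -> [3 5 0]
4. fire t1 -> [3 6 0]

3 6 0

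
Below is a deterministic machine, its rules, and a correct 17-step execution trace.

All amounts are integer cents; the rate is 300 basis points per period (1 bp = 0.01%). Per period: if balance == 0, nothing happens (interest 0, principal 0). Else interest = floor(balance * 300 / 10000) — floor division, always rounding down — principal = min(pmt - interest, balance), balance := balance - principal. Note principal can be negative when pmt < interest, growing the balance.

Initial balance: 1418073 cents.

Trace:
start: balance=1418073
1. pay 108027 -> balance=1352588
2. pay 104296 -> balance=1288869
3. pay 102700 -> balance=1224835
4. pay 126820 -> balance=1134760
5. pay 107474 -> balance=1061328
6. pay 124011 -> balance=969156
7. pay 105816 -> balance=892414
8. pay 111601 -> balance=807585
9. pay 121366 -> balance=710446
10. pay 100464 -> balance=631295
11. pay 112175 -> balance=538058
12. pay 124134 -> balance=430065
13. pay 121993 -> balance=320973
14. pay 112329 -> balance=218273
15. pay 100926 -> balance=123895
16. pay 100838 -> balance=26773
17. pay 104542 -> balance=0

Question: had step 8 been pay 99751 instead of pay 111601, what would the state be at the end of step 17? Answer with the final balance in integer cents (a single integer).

0

(re-executing from step 8 with the substitution; state before step 8: balance=892414)
8. pay 99751 -> balance=819435
9. pay 121366 -> balance=722652
10. pay 100464 -> balance=643867
11. pay 112175 -> balance=551008
12. pay 124134 -> balance=443404
13. pay 121993 -> balance=334713
14. pay 112329 -> balance=232425
15. pay 100926 -> balance=138471
16. pay 100838 -> balance=41787
17. pay 104542 -> balance=0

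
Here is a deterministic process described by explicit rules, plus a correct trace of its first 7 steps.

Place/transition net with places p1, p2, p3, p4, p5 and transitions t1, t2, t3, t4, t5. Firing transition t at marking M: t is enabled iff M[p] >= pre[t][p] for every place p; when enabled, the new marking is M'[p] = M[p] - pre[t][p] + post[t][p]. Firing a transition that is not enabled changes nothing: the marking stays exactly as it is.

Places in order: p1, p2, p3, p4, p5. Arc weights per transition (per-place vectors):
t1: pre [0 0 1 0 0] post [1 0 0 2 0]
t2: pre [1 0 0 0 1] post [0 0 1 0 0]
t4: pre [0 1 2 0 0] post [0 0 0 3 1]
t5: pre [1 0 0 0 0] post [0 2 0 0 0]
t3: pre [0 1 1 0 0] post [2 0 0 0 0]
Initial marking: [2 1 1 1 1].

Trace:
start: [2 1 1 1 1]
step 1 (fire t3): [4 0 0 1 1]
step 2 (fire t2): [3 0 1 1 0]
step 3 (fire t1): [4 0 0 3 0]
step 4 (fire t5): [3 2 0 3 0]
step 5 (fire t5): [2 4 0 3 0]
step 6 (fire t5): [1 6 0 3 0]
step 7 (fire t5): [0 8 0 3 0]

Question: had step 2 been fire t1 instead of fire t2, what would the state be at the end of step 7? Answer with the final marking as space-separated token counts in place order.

(re-executing from step 2 with the substitution; state before step 2: [4 0 0 1 1])
step 2 (fire t1): [4 0 0 1 1]
step 3 (fire t1): [4 0 0 1 1]
step 4 (fire t5): [3 2 0 1 1]
step 5 (fire t5): [2 4 0 1 1]
step 6 (fire t5): [1 6 0 1 1]
step 7 (fire t5): [0 8 0 1 1]

0 8 0 1 1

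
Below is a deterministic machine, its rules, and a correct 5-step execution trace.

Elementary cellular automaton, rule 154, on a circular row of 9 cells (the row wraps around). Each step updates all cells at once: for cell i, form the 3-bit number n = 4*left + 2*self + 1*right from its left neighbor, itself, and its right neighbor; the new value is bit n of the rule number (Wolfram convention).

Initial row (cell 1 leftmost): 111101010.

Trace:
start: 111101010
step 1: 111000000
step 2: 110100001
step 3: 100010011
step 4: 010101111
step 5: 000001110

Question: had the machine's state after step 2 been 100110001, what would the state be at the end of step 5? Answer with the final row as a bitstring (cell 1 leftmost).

110100101

state after step 2 := 100110001
step 3: 011101011
step 4: 011000010
step 5: 110100101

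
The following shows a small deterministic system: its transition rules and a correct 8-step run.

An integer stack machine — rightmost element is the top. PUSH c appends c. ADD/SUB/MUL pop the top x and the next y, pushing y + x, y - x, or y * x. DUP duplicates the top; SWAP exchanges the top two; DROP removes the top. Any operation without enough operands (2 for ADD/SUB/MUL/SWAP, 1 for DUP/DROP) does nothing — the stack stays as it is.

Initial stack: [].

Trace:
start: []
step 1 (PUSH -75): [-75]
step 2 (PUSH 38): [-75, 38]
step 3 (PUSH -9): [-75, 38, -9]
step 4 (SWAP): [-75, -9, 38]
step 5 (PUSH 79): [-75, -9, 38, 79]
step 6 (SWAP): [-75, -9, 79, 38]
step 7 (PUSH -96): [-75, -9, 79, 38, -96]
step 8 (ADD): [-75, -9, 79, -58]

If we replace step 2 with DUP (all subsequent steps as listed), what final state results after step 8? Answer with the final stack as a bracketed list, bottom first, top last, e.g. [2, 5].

(re-executing from step 2 with the substitution; state before step 2: [-75])
step 2 (DUP): [-75, -75]
step 3 (PUSH -9): [-75, -75, -9]
step 4 (SWAP): [-75, -9, -75]
step 5 (PUSH 79): [-75, -9, -75, 79]
step 6 (SWAP): [-75, -9, 79, -75]
step 7 (PUSH -96): [-75, -9, 79, -75, -96]
step 8 (ADD): [-75, -9, 79, -171]

[-75, -9, 79, -171]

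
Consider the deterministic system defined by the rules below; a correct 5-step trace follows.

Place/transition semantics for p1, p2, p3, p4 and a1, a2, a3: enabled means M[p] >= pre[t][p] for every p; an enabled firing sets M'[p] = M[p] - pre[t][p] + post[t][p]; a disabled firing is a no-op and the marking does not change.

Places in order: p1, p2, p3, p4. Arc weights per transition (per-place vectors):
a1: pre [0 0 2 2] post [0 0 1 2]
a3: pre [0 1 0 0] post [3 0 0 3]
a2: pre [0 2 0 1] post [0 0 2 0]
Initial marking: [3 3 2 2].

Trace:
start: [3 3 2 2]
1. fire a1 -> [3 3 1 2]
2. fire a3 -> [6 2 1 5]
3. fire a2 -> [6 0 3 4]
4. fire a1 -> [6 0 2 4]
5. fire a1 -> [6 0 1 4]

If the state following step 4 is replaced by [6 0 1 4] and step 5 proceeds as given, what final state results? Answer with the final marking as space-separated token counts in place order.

state after step 4 := [6 0 1 4]
5. fire a1 -> [6 0 1 4]

6 0 1 4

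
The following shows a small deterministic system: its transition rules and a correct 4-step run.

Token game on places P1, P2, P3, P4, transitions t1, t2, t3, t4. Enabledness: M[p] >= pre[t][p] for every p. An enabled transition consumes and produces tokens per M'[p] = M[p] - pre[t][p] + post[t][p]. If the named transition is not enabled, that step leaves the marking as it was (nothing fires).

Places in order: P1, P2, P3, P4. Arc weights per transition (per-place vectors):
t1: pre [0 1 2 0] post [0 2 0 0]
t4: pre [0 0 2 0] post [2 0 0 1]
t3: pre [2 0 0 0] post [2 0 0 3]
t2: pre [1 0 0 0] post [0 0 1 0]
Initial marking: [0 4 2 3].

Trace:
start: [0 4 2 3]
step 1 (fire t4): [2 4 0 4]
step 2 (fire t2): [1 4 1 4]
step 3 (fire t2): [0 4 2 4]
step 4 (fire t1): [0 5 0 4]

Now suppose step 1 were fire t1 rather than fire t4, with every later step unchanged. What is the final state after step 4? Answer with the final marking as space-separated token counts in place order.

(re-executing from step 1 with the substitution; state before step 1: [0 4 2 3])
step 1 (fire t1): [0 5 0 3]
step 2 (fire t2): [0 5 0 3]
step 3 (fire t2): [0 5 0 3]
step 4 (fire t1): [0 5 0 3]

0 5 0 3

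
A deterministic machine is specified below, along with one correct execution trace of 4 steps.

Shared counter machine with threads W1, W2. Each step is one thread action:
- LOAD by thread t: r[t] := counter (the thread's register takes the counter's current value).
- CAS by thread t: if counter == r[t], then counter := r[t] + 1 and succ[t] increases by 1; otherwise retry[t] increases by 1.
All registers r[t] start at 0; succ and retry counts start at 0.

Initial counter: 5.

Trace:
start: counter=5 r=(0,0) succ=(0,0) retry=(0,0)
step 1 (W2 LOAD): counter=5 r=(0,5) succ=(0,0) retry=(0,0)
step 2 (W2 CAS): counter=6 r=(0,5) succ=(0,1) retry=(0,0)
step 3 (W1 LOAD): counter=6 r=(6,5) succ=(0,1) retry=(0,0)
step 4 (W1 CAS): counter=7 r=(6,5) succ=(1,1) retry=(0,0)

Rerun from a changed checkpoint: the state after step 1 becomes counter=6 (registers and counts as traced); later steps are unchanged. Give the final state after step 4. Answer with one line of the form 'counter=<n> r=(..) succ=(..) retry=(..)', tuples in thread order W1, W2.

state after step 1 := counter=6 r=(0,5) succ=(0,0) retry=(0,0)
step 2 (W2 CAS): counter=6 r=(0,5) succ=(0,0) retry=(0,1)
step 3 (W1 LOAD): counter=6 r=(6,5) succ=(0,0) retry=(0,1)
step 4 (W1 CAS): counter=7 r=(6,5) succ=(1,0) retry=(0,1)

counter=7 r=(6,5) succ=(1,0) retry=(0,1)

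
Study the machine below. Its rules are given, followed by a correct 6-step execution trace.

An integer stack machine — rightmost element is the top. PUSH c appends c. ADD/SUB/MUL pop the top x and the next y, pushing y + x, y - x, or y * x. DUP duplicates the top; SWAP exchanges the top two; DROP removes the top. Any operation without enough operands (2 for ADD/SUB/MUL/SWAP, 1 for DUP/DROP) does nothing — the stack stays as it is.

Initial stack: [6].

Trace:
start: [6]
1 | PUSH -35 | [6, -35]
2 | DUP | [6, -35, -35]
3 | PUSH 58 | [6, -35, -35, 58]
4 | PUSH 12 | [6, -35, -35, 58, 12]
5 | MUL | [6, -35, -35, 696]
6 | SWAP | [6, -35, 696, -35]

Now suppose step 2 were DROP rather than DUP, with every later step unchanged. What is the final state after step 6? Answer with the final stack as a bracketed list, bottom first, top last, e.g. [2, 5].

[696, 6]

(re-executing from step 2 with the substitution; state before step 2: [6, -35])
2 | DROP | [6]
3 | PUSH 58 | [6, 58]
4 | PUSH 12 | [6, 58, 12]
5 | MUL | [6, 696]
6 | SWAP | [696, 6]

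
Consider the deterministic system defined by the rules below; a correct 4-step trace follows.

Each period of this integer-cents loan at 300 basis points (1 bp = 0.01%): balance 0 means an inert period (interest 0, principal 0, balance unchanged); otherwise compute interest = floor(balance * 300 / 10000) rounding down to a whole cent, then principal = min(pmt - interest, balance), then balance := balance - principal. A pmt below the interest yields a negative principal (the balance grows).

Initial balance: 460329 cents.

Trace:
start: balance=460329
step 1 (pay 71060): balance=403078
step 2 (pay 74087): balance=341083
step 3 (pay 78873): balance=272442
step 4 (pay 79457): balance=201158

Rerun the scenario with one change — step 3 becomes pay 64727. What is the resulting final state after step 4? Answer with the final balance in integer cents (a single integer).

(re-executing from step 3 with the substitution; state before step 3: balance=341083)
step 3 (pay 64727): balance=286588
step 4 (pay 79457): balance=215728

215728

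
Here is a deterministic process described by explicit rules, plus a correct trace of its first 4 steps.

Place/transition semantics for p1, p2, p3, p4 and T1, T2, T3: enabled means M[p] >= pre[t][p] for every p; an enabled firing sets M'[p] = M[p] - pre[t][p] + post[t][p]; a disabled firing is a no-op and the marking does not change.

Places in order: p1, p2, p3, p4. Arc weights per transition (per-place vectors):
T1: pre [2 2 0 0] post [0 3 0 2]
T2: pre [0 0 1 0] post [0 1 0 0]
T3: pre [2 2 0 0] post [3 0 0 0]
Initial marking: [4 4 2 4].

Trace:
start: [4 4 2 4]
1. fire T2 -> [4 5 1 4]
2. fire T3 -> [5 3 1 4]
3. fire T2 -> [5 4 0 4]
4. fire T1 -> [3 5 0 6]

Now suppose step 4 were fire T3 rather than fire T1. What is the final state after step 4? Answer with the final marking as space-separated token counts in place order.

6 2 0 4

(re-executing from step 4 with the substitution; state before step 4: [5 4 0 4])
4. fire T3 -> [6 2 0 4]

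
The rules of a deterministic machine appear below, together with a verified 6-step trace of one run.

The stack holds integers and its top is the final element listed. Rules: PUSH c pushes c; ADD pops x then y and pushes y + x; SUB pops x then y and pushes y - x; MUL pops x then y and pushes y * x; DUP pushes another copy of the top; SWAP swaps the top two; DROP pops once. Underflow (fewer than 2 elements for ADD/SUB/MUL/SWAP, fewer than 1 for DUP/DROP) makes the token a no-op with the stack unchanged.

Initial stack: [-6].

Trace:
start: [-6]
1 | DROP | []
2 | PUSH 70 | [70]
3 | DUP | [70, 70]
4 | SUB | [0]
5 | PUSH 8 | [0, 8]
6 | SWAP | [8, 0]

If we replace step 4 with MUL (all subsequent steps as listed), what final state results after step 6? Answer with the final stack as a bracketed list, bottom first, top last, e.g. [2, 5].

(re-executing from step 4 with the substitution; state before step 4: [70, 70])
4 | MUL | [4900]
5 | PUSH 8 | [4900, 8]
6 | SWAP | [8, 4900]

[8, 4900]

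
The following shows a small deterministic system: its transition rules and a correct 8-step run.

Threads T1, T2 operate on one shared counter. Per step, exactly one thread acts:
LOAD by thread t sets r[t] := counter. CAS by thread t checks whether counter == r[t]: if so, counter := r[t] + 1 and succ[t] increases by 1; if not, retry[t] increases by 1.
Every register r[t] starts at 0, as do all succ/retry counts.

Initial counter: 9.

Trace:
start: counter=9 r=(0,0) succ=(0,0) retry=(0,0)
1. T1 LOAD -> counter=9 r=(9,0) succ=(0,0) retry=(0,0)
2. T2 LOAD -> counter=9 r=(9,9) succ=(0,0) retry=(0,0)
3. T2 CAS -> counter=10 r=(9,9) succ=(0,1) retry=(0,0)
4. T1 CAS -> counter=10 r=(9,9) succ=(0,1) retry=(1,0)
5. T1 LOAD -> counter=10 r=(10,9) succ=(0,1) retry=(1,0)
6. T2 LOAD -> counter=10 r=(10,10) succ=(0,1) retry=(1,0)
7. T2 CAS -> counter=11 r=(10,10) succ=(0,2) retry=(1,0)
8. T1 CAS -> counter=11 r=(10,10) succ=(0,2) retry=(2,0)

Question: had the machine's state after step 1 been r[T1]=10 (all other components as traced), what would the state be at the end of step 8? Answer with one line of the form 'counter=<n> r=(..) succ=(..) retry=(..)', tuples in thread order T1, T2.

counter=12 r=(11,11) succ=(1,2) retry=(1,0)

state after step 1 := counter=9 r=(10,0) succ=(0,0) retry=(0,0)
2. T2 LOAD -> counter=9 r=(10,9) succ=(0,0) retry=(0,0)
3. T2 CAS -> counter=10 r=(10,9) succ=(0,1) retry=(0,0)
4. T1 CAS -> counter=11 r=(10,9) succ=(1,1) retry=(0,0)
5. T1 LOAD -> counter=11 r=(11,9) succ=(1,1) retry=(0,0)
6. T2 LOAD -> counter=11 r=(11,11) succ=(1,1) retry=(0,0)
7. T2 CAS -> counter=12 r=(11,11) succ=(1,2) retry=(0,0)
8. T1 CAS -> counter=12 r=(11,11) succ=(1,2) retry=(1,0)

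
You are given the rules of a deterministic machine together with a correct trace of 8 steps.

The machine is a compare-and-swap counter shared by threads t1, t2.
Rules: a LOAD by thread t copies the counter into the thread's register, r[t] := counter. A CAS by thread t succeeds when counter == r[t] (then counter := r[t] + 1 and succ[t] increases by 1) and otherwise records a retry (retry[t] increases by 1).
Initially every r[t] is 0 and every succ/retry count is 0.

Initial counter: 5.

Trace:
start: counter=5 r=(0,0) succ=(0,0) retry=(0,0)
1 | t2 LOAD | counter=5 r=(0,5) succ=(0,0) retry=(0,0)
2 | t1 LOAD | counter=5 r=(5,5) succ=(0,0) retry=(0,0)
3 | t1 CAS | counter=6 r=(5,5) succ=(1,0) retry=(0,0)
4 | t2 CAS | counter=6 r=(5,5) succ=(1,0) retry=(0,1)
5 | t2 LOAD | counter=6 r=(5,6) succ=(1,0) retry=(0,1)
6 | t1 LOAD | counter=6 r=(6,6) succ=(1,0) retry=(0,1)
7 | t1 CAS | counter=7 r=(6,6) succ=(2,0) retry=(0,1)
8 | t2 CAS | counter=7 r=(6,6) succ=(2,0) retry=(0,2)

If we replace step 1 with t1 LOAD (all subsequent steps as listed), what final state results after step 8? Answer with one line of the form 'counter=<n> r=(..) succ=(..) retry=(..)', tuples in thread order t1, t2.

(re-executing from step 1 with the substitution; state before step 1: counter=5 r=(0,0) succ=(0,0) retry=(0,0))
1 | t1 LOAD | counter=5 r=(5,0) succ=(0,0) retry=(0,0)
2 | t1 LOAD | counter=5 r=(5,0) succ=(0,0) retry=(0,0)
3 | t1 CAS | counter=6 r=(5,0) succ=(1,0) retry=(0,0)
4 | t2 CAS | counter=6 r=(5,0) succ=(1,0) retry=(0,1)
5 | t2 LOAD | counter=6 r=(5,6) succ=(1,0) retry=(0,1)
6 | t1 LOAD | counter=6 r=(6,6) succ=(1,0) retry=(0,1)
7 | t1 CAS | counter=7 r=(6,6) succ=(2,0) retry=(0,1)
8 | t2 CAS | counter=7 r=(6,6) succ=(2,0) retry=(0,2)

counter=7 r=(6,6) succ=(2,0) retry=(0,2)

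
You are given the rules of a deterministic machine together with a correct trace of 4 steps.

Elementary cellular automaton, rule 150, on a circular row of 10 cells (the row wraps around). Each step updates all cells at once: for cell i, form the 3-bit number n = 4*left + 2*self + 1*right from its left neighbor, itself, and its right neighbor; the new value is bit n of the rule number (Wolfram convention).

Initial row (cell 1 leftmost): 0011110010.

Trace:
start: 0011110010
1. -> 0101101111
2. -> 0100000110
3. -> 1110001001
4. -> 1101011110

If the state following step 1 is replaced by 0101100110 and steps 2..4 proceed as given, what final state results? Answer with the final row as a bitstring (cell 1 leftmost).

1010111000

state after step 1 := 0101100110
2. -> 1100011001
3. -> 1010100110
4. -> 1010111000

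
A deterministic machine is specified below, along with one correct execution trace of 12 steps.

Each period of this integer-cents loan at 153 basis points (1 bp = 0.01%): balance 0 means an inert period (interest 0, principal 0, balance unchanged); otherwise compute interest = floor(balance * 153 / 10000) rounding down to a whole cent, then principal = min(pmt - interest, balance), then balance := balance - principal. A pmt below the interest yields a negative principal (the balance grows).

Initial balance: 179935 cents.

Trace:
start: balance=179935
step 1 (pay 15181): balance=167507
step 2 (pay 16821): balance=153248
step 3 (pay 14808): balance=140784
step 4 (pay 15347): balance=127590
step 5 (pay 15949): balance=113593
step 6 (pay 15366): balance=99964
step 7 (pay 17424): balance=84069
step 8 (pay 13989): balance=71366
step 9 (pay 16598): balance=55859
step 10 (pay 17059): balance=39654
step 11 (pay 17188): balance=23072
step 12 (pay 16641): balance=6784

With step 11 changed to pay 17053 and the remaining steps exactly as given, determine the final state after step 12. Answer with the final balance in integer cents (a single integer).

(re-executing from step 11 with the substitution; state before step 11: balance=39654)
step 11 (pay 17053): balance=23207
step 12 (pay 16641): balance=6921

6921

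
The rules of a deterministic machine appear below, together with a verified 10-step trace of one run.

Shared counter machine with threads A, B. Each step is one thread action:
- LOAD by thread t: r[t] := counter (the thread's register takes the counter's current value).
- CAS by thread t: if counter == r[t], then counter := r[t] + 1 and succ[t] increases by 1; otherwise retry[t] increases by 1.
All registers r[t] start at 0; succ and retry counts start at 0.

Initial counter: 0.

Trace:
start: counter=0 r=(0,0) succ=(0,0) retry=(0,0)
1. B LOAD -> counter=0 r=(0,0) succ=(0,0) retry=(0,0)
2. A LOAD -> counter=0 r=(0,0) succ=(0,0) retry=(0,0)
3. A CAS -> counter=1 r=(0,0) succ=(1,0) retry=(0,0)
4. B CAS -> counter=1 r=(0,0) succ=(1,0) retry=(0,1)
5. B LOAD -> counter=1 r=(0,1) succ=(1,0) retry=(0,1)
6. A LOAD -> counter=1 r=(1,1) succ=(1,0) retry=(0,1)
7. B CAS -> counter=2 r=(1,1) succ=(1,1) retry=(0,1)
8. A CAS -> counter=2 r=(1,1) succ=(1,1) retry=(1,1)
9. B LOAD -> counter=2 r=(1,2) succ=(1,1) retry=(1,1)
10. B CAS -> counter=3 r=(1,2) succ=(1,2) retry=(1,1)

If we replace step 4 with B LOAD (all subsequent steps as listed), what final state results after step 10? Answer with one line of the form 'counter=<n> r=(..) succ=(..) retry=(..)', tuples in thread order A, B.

(re-executing from step 4 with the substitution; state before step 4: counter=1 r=(0,0) succ=(1,0) retry=(0,0))
4. B LOAD -> counter=1 r=(0,1) succ=(1,0) retry=(0,0)
5. B LOAD -> counter=1 r=(0,1) succ=(1,0) retry=(0,0)
6. A LOAD -> counter=1 r=(1,1) succ=(1,0) retry=(0,0)
7. B CAS -> counter=2 r=(1,1) succ=(1,1) retry=(0,0)
8. A CAS -> counter=2 r=(1,1) succ=(1,1) retry=(1,0)
9. B LOAD -> counter=2 r=(1,2) succ=(1,1) retry=(1,0)
10. B CAS -> counter=3 r=(1,2) succ=(1,2) retry=(1,0)

counter=3 r=(1,2) succ=(1,2) retry=(1,0)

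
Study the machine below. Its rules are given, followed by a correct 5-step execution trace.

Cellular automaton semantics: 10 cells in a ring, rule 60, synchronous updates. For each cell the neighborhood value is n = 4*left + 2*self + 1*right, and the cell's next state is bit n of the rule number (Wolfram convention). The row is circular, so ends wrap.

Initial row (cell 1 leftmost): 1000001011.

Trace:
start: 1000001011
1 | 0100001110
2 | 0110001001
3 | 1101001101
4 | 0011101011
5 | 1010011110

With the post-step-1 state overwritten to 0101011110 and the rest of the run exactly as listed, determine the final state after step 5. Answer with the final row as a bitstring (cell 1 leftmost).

state after step 1 := 0101011110
2 | 0111110001
3 | 1100001001
4 | 0010001101
5 | 1011001011

1011001011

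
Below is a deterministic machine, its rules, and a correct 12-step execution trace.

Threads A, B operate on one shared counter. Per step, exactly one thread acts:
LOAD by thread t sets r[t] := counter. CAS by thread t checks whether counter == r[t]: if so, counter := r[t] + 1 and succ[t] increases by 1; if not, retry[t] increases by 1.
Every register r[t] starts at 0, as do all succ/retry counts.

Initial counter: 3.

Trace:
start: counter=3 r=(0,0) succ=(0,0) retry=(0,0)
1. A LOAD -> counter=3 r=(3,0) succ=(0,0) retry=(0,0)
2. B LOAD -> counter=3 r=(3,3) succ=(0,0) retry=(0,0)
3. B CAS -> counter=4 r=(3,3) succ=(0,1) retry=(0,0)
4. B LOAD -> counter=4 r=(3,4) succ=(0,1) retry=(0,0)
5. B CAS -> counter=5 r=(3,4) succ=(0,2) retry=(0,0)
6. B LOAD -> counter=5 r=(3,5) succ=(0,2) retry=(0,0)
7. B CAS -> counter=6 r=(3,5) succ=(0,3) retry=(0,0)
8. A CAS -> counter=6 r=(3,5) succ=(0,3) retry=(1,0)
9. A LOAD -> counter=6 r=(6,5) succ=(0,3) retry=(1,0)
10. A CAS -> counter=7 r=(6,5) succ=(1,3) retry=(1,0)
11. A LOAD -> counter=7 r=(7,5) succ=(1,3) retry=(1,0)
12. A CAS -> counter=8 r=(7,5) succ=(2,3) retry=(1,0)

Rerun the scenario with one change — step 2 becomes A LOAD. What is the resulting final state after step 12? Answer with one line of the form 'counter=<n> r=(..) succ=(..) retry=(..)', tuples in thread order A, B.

(re-executing from step 2 with the substitution; state before step 2: counter=3 r=(3,0) succ=(0,0) retry=(0,0))
2. A LOAD -> counter=3 r=(3,0) succ=(0,0) retry=(0,0)
3. B CAS -> counter=3 r=(3,0) succ=(0,0) retry=(0,1)
4. B LOAD -> counter=3 r=(3,3) succ=(0,0) retry=(0,1)
5. B CAS -> counter=4 r=(3,3) succ=(0,1) retry=(0,1)
6. B LOAD -> counter=4 r=(3,4) succ=(0,1) retry=(0,1)
7. B CAS -> counter=5 r=(3,4) succ=(0,2) retry=(0,1)
8. A CAS -> counter=5 r=(3,4) succ=(0,2) retry=(1,1)
9. A LOAD -> counter=5 r=(5,4) succ=(0,2) retry=(1,1)
10. A CAS -> counter=6 r=(5,4) succ=(1,2) retry=(1,1)
11. A LOAD -> counter=6 r=(6,4) succ=(1,2) retry=(1,1)
12. A CAS -> counter=7 r=(6,4) succ=(2,2) retry=(1,1)

counter=7 r=(6,4) succ=(2,2) retry=(1,1)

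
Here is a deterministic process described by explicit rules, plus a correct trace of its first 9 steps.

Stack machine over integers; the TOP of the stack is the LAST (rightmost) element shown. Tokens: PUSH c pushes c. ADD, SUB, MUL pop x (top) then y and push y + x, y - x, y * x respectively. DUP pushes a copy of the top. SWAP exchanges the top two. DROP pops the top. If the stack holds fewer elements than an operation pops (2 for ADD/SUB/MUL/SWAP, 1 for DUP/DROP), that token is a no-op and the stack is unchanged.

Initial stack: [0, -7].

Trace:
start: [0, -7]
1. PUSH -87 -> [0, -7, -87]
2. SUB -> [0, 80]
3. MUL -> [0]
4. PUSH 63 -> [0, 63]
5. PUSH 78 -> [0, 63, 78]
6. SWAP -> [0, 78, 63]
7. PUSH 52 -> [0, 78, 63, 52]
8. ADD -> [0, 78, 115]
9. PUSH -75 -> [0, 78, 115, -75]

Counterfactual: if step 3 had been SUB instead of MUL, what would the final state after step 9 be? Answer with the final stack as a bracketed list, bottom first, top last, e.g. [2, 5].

(re-executing from step 3 with the substitution; state before step 3: [0, 80])
3. SUB -> [-80]
4. PUSH 63 -> [-80, 63]
5. PUSH 78 -> [-80, 63, 78]
6. SWAP -> [-80, 78, 63]
7. PUSH 52 -> [-80, 78, 63, 52]
8. ADD -> [-80, 78, 115]
9. PUSH -75 -> [-80, 78, 115, -75]

[-80, 78, 115, -75]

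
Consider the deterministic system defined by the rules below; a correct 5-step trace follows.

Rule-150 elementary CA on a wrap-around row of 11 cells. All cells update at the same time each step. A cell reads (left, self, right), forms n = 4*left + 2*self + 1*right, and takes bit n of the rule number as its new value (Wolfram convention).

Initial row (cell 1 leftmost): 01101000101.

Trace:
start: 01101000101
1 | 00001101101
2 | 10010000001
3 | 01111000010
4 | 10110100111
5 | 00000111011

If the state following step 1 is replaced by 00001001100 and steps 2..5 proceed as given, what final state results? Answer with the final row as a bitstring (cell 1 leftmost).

01010001000

state after step 1 := 00001001100
2 | 00011110010
3 | 00101101111
4 | 11100000110
5 | 01010001000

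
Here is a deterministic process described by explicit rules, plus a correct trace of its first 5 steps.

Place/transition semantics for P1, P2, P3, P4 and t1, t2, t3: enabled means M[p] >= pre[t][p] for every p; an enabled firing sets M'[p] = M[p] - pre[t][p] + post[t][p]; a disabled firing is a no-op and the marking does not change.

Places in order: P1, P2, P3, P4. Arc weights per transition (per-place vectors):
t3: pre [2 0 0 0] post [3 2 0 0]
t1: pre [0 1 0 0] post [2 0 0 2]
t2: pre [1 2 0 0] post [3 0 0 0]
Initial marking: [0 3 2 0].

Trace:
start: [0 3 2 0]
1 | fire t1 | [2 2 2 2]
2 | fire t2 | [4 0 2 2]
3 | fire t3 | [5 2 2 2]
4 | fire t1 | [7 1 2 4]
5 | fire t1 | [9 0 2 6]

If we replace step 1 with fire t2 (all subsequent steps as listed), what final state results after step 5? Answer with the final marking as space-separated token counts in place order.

(re-executing from step 1 with the substitution; state before step 1: [0 3 2 0])
1 | fire t2 | [0 3 2 0]
2 | fire t2 | [0 3 2 0]
3 | fire t3 | [0 3 2 0]
4 | fire t1 | [2 2 2 2]
5 | fire t1 | [4 1 2 4]

4 1 2 4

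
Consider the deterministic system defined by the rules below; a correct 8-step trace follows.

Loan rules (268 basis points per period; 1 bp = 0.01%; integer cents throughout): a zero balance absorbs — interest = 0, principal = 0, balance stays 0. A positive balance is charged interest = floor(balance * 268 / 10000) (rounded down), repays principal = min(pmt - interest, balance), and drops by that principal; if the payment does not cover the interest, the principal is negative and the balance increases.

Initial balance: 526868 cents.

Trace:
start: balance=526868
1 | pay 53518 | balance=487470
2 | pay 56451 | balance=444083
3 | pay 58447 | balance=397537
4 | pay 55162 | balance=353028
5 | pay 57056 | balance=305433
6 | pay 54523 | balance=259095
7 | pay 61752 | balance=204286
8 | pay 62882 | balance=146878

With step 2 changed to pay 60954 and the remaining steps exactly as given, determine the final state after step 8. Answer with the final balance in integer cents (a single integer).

(re-executing from step 2 with the substitution; state before step 2: balance=487470)
2 | pay 60954 | balance=439580
3 | pay 58447 | balance=392913
4 | pay 55162 | balance=348281
5 | pay 57056 | balance=300558
6 | pay 54523 | balance=254089
7 | pay 61752 | balance=199146
8 | pay 62882 | balance=141601

141601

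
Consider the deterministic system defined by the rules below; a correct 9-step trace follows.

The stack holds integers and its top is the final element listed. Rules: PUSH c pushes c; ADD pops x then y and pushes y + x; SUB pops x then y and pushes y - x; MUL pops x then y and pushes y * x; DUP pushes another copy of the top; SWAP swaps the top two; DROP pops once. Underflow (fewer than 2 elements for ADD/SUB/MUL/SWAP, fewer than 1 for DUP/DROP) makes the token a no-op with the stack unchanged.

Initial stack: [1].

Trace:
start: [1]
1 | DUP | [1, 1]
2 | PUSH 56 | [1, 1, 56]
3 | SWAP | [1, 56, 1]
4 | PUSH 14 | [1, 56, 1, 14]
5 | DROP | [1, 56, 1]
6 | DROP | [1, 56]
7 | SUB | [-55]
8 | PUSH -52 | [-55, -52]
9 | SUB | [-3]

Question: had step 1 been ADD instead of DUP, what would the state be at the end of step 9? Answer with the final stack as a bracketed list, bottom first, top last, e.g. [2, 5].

(re-executing from step 1 with the substitution; state before step 1: [1])
1 | ADD | [1]
2 | PUSH 56 | [1, 56]
3 | SWAP | [56, 1]
4 | PUSH 14 | [56, 1, 14]
5 | DROP | [56, 1]
6 | DROP | [56]
7 | SUB | [56]
8 | PUSH -52 | [56, -52]
9 | SUB | [108]

[108]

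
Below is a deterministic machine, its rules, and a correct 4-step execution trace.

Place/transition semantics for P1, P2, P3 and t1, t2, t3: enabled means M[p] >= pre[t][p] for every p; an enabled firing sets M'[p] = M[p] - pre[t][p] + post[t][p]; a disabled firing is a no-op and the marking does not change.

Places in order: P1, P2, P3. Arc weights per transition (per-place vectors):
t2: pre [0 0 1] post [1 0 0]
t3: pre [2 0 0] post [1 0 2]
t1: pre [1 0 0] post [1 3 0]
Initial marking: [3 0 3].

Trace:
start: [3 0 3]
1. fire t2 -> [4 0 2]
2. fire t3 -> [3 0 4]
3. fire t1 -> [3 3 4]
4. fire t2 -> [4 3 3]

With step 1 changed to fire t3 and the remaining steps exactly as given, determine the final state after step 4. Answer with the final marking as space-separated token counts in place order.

2 3 6

(re-executing from step 1 with the substitution; state before step 1: [3 0 3])
1. fire t3 -> [2 0 5]
2. fire t3 -> [1 0 7]
3. fire t1 -> [1 3 7]
4. fire t2 -> [2 3 6]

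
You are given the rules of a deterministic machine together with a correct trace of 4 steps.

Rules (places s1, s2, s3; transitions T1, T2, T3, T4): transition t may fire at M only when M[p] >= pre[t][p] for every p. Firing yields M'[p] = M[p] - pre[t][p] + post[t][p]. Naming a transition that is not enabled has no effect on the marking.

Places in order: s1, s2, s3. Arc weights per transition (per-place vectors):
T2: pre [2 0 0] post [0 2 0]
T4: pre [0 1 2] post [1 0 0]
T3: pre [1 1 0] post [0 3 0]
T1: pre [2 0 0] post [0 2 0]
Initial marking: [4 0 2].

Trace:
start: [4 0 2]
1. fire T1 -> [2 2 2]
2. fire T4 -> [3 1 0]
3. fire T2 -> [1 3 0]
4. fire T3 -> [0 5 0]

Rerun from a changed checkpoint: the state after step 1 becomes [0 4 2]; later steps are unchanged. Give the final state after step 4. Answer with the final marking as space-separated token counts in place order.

0 5 0

state after step 1 := [0 4 2]
2. fire T4 -> [1 3 0]
3. fire T2 -> [1 3 0]
4. fire T3 -> [0 5 0]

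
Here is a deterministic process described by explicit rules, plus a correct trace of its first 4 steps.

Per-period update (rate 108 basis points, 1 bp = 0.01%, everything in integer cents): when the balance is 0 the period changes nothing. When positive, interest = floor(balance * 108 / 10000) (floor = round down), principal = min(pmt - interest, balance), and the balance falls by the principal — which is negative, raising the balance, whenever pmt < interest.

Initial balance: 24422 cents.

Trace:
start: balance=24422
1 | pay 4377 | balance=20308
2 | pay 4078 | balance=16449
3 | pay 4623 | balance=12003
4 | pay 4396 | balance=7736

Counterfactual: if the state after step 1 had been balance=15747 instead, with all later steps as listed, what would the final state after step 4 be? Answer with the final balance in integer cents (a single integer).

state after step 1 := balance=15747
2 | pay 4078 | balance=11839
3 | pay 4623 | balance=7343
4 | pay 4396 | balance=3026

3026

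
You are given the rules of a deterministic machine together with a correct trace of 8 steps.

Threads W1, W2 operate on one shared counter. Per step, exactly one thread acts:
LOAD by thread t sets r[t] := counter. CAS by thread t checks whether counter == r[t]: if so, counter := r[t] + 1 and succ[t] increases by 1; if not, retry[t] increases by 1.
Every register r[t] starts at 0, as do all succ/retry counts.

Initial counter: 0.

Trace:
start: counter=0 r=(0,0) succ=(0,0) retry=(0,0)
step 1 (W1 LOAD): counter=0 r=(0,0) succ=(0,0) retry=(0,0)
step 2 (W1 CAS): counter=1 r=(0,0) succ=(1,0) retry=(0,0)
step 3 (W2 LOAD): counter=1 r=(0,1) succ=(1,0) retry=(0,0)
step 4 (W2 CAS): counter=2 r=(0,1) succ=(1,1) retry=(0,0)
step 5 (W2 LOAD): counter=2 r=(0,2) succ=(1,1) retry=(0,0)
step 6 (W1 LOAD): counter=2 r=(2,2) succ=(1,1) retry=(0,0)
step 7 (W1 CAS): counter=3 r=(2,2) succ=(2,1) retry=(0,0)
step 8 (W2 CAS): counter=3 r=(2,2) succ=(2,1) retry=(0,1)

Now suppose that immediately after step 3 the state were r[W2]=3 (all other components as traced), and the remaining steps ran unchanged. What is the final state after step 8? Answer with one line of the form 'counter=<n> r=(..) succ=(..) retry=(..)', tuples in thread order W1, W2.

state after step 3 := counter=1 r=(0,3) succ=(1,0) retry=(0,0)
step 4 (W2 CAS): counter=1 r=(0,3) succ=(1,0) retry=(0,1)
step 5 (W2 LOAD): counter=1 r=(0,1) succ=(1,0) retry=(0,1)
step 6 (W1 LOAD): counter=1 r=(1,1) succ=(1,0) retry=(0,1)
step 7 (W1 CAS): counter=2 r=(1,1) succ=(2,0) retry=(0,1)
step 8 (W2 CAS): counter=2 r=(1,1) succ=(2,0) retry=(0,2)

counter=2 r=(1,1) succ=(2,0) retry=(0,2)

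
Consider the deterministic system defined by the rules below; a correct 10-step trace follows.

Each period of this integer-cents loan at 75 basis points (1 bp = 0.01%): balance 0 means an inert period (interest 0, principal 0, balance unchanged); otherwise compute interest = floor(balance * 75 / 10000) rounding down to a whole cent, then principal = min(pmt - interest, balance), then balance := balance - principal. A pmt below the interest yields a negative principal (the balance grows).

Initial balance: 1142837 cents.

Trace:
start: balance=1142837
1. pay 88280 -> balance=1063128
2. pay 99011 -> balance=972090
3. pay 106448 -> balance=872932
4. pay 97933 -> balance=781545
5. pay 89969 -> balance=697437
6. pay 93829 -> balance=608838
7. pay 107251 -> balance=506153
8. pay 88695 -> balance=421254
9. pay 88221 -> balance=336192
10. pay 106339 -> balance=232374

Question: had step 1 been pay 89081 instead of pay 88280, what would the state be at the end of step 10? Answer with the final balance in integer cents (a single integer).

231518

(re-executing from step 1 with the substitution; state before step 1: balance=1142837)
1. pay 89081 -> balance=1062327
2. pay 99011 -> balance=971283
3. pay 106448 -> balance=872119
4. pay 97933 -> balance=780726
5. pay 89969 -> balance=696612
6. pay 93829 -> balance=608007
7. pay 107251 -> balance=505316
8. pay 88695 -> balance=420410
9. pay 88221 -> balance=335342
10. pay 106339 -> balance=231518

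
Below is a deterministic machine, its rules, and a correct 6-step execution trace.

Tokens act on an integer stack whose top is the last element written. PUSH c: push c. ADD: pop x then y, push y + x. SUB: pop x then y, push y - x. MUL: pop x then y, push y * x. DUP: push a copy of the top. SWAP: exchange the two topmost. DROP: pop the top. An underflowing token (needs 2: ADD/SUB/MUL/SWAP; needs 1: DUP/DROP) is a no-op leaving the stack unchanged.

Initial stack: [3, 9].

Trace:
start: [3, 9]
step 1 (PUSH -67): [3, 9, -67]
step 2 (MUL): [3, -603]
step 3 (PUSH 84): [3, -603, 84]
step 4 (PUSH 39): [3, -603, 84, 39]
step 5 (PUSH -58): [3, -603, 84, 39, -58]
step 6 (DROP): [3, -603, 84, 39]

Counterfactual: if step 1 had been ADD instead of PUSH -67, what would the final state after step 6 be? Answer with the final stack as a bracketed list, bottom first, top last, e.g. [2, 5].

(re-executing from step 1 with the substitution; state before step 1: [3, 9])
step 1 (ADD): [12]
step 2 (MUL): [12]
step 3 (PUSH 84): [12, 84]
step 4 (PUSH 39): [12, 84, 39]
step 5 (PUSH -58): [12, 84, 39, -58]
step 6 (DROP): [12, 84, 39]

[12, 84, 39]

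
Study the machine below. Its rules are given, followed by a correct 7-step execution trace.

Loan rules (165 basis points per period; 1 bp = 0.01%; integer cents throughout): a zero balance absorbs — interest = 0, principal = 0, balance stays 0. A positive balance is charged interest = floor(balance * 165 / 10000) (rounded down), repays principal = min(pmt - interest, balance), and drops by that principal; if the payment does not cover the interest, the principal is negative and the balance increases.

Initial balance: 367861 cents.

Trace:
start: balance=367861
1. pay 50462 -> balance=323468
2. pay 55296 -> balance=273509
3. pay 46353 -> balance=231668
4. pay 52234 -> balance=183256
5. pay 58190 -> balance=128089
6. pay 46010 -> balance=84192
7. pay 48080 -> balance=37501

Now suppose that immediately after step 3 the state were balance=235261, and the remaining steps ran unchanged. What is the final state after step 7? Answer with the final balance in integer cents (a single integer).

state after step 3 := balance=235261
4. pay 52234 -> balance=186908
5. pay 58190 -> balance=131801
6. pay 46010 -> balance=87965
7. pay 48080 -> balance=41336

41336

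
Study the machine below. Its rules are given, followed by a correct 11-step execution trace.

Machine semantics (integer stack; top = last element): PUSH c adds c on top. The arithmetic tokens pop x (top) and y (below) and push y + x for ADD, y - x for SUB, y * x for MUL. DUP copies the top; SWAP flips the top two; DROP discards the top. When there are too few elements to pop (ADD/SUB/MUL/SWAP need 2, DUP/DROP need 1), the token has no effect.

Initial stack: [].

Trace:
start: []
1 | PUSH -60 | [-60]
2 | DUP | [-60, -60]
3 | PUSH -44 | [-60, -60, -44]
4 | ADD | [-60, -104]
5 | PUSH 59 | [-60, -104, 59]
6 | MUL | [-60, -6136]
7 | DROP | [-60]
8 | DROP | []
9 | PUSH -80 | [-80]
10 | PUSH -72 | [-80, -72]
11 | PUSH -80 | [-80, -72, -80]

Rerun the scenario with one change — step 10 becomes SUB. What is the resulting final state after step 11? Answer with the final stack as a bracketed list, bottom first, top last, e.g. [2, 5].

(re-executing from step 10 with the substitution; state before step 10: [-80])
10 | SUB | [-80]
11 | PUSH -80 | [-80, -80]

[-80, -80]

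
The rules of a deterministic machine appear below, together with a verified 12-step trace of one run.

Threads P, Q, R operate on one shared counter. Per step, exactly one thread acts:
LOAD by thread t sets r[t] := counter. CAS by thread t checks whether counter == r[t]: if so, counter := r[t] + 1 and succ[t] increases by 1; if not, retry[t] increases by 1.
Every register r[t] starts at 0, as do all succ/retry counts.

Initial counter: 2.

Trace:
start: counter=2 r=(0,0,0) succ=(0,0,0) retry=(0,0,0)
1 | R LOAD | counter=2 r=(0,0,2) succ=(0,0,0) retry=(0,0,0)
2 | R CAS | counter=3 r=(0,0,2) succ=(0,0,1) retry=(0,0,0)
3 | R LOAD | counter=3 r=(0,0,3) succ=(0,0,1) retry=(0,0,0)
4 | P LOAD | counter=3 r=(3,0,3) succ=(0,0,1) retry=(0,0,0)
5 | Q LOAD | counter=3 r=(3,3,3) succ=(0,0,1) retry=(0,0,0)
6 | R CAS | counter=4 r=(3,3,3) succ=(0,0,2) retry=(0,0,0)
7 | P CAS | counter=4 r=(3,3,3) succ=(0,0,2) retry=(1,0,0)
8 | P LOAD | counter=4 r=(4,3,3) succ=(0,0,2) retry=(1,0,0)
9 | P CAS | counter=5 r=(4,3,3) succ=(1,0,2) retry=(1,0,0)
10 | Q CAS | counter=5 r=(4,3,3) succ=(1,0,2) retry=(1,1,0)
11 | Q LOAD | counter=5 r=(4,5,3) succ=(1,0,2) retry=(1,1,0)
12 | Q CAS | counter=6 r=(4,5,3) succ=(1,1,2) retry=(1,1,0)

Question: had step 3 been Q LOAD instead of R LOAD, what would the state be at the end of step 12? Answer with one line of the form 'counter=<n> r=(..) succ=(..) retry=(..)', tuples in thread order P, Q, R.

counter=6 r=(4,5,2) succ=(2,1,1) retry=(0,1,1)

(re-executing from step 3 with the substitution; state before step 3: counter=3 r=(0,0,2) succ=(0,0,1) retry=(0,0,0))
3 | Q LOAD | counter=3 r=(0,3,2) succ=(0,0,1) retry=(0,0,0)
4 | P LOAD | counter=3 r=(3,3,2) succ=(0,0,1) retry=(0,0,0)
5 | Q LOAD | counter=3 r=(3,3,2) succ=(0,0,1) retry=(0,0,0)
6 | R CAS | counter=3 r=(3,3,2) succ=(0,0,1) retry=(0,0,1)
7 | P CAS | counter=4 r=(3,3,2) succ=(1,0,1) retry=(0,0,1)
8 | P LOAD | counter=4 r=(4,3,2) succ=(1,0,1) retry=(0,0,1)
9 | P CAS | counter=5 r=(4,3,2) succ=(2,0,1) retry=(0,0,1)
10 | Q CAS | counter=5 r=(4,3,2) succ=(2,0,1) retry=(0,1,1)
11 | Q LOAD | counter=5 r=(4,5,2) succ=(2,0,1) retry=(0,1,1)
12 | Q CAS | counter=6 r=(4,5,2) succ=(2,1,1) retry=(0,1,1)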